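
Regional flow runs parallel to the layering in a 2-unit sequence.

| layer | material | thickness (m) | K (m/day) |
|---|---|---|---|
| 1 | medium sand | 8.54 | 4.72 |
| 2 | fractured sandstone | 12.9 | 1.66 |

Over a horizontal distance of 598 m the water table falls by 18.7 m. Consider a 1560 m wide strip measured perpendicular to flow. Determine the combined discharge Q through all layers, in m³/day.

Flow is parallel to layering, so each bed carries its own Darcy discharge and the transmissivities add.
Σ(K_i·b_i) = 4.72×8.54 + 1.66×12.9 = 61.72 m²/day.
Hydraulic gradient i = Δh / L = 18.7 / 598 = 0.03127.
Q = Σ(K_i·b_i) · W · i = 61.72 × 1560 × 0.03127 = 3011 m³/day.

3010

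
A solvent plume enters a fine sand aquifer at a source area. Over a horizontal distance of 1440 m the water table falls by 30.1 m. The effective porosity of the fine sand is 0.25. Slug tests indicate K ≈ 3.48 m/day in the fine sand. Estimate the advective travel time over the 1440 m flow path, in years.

13.5

Hydraulic gradient i = Δh / L = 30.1 / 1440 = 0.02090.
Darcy flux q = K · i = 3.480 × 0.02090 = 0.07274 m/day.
Seepage velocity v = q / n_e = 0.07274 / 0.25 = 0.2910 m/day.
Travel time t = L / v = 1440 / 0.2910 = 4949 days = 13.55 years.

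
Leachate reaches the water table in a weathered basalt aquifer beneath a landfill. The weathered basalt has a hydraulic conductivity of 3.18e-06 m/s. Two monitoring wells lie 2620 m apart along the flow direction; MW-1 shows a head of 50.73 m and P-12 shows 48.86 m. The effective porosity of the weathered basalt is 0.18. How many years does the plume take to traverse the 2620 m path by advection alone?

6580

Convert K: 3.18e-06 m/s × 86400 = 0.2748 m/day.
Hydraulic gradient i = (50.73 − 48.86) / 2620 = 1.87 / 2620 = 0.0007137.
Darcy flux q = K · i = 0.2748 × 0.0007137 = 0.0001961 m/day.
Seepage velocity v = q / n_e = 0.0001961 / 0.18 = 0.001089 m/day.
Travel time t = L / v = 2620 / 0.001089 = 2.405e+06 days = 6584 years.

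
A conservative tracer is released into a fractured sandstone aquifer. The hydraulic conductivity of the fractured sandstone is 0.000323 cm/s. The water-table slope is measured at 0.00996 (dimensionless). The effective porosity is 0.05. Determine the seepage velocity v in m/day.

0.0556

Convert K: 0.000323 cm/s × 864 = 0.2791 m/day.
Hydraulic gradient i = 0.00996.
Darcy flux q = K · i = 0.2791 × 0.009960 = 0.002780 m/day.
Seepage velocity v = q / n_e = 0.002780 / 0.05 = 0.05559 m/day.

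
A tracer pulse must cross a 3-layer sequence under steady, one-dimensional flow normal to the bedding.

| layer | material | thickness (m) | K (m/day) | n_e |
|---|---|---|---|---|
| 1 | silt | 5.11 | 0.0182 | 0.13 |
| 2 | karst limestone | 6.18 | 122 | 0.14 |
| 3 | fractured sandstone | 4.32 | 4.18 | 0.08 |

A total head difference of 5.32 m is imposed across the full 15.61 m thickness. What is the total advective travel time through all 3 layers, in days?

99.3

With flow normal to the layers, continuity requires the same specific discharge q through every layer.
Σ(b_i/K_i) = 5.11/0.0182 + 6.18/122 + 4.32/4.18 = 281.9 d.
q = Δh / Σ(b_i/K_i) = 5.32 / 281.9 = 0.01888 m/day.
In each layer the seepage velocity is v_i = q/n_i, so the layer transit time is t_i = b_i·n_i / q:
  layer 1 (silt): t_1 = 5.11 × 0.13 / 0.01888 = 35.19 d
  layer 2 (karst limestone): t_2 = 6.18 × 0.14 / 0.01888 = 45.84 d
  layer 3 (fractured sandstone): t_3 = 4.32 × 0.08 / 0.01888 = 18.31 d
Total t = Σ t_i = 99.34 days.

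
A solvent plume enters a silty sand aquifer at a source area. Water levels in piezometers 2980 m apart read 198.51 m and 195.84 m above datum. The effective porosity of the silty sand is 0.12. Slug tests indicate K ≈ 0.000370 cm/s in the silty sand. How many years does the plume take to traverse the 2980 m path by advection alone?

Convert K: 0.000370 cm/s × 864 = 0.3197 m/day.
Hydraulic gradient i = (198.51 − 195.84) / 2980 = 2.67 / 2980 = 0.0008960.
Darcy flux q = K · i = 0.3197 × 0.0008960 = 0.0002864 m/day.
Seepage velocity v = q / n_e = 0.0002864 / 0.12 = 0.002387 m/day.
Travel time t = L / v = 2980 / 0.002387 = 1.248e+06 days = 3418 years.

3420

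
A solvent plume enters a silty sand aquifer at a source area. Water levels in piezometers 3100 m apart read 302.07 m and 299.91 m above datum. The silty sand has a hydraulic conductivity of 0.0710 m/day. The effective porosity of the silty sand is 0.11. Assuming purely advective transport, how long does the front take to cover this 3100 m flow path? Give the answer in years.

18900

Hydraulic gradient i = (302.07 − 299.91) / 3100 = 2.16 / 3100 = 0.0006968.
Darcy flux q = K · i = 0.07100 × 0.0006968 = 4.947e-05 m/day.
Seepage velocity v = q / n_e = 4.947e-05 / 0.11 = 0.0004497 m/day.
Travel time t = L / v = 3100 / 0.0004497 = 6.893e+06 days = 18872 years.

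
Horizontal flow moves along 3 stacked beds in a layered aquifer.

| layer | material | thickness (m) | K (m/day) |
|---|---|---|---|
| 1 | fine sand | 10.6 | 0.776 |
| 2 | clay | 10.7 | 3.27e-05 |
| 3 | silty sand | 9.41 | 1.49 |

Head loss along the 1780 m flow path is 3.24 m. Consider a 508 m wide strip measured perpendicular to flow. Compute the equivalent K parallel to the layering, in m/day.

Flow is parallel to layering, so each bed carries its own Darcy discharge and the transmissivities add.
Σ(K_i·b_i) = 0.776×10.6 + 3.27e-05×10.7 + 1.49×9.41 = 22.25 m²/day.
Total thickness b = 30.71 m, so K_eq = Σ(K_i·b_i)/b = 0.7244 m/day.

0.724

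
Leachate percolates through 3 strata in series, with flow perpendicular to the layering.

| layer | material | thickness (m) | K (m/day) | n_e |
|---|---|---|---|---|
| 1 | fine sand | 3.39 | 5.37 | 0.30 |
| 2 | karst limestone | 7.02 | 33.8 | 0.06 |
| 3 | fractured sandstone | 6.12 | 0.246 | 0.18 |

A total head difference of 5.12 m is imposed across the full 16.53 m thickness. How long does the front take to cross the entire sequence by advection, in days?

12.8

With flow normal to the layers, continuity requires the same specific discharge q through every layer.
Σ(b_i/K_i) = 3.39/5.37 + 7.02/33.8 + 6.12/0.246 = 25.72 d.
q = Δh / Σ(b_i/K_i) = 5.12 / 25.72 = 0.1991 m/day.
In each layer the seepage velocity is v_i = q/n_i, so the layer transit time is t_i = b_i·n_i / q:
  layer 1 (fine sand): t_1 = 3.39 × 0.30 / 0.1991 = 5.108 d
  layer 2 (karst limestone): t_2 = 7.02 × 0.06 / 0.1991 = 2.116 d
  layer 3 (fractured sandstone): t_3 = 6.12 × 0.18 / 0.1991 = 5.533 d
Total t = Σ t_i = 12.76 days.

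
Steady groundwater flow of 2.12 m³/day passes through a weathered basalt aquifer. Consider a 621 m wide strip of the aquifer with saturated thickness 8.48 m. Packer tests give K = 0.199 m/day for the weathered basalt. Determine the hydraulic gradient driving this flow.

Cross-sectional area A = 621 × 8.48 = 5266 m².
From Q = K·A·i, i = Q / (K·A) = 2.12 / (0.1990 × 5266) = 0.002023.

0.00202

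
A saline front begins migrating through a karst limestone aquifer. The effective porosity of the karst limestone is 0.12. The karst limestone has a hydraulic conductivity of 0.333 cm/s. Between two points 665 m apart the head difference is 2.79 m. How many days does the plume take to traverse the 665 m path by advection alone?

Convert K: 0.333 cm/s × 864 = 287.7 m/day.
Hydraulic gradient i = Δh / L = 2.79 / 665 = 0.004195.
Darcy flux q = K · i = 287.7 × 0.004195 = 1.207 m/day.
Seepage velocity v = q / n_e = 1.207 / 0.12 = 10.06 m/day.
Travel time t = L / v = 665 / 10.06 = 66.11 days.

66.1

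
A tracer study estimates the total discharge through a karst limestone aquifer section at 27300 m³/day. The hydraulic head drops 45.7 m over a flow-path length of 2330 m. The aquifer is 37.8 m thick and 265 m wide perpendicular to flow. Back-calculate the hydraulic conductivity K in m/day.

139

Cross-sectional area A = 265 × 37.8 = 10017 m².
Hydraulic gradient i = Δh / L = 45.7 / 2330 = 0.01961.
From Q = K·A·i, K = Q / (A·i) = 27300 / (10017 × 0.01961) = 139.0 m/day.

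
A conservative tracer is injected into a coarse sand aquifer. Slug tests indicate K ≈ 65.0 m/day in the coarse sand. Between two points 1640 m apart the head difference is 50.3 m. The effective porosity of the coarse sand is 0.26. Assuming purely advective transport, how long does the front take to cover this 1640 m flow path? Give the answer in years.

0.586

Hydraulic gradient i = Δh / L = 50.3 / 1640 = 0.03067.
Darcy flux q = K · i = 65.00 × 0.03067 = 1.994 m/day.
Seepage velocity v = q / n_e = 1.994 / 0.26 = 7.668 m/day.
Travel time t = L / v = 1640 / 7.668 = 213.9 days = 0.5856 years.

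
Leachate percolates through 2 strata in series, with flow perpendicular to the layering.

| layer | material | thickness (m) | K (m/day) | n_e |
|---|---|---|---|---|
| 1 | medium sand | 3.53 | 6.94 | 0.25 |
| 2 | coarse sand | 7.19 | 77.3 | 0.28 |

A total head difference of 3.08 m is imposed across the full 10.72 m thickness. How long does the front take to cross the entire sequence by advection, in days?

0.566

With flow normal to the layers, continuity requires the same specific discharge q through every layer.
Σ(b_i/K_i) = 3.53/6.94 + 7.19/77.3 = 0.6017 d.
q = Δh / Σ(b_i/K_i) = 3.08 / 0.6017 = 5.119 m/day.
In each layer the seepage velocity is v_i = q/n_i, so the layer transit time is t_i = b_i·n_i / q:
  layer 1 (medium sand): t_1 = 3.53 × 0.25 / 5.119 = 0.1724 d
  layer 2 (coarse sand): t_2 = 7.19 × 0.28 / 5.119 = 0.3933 d
Total t = Σ t_i = 0.5657 days.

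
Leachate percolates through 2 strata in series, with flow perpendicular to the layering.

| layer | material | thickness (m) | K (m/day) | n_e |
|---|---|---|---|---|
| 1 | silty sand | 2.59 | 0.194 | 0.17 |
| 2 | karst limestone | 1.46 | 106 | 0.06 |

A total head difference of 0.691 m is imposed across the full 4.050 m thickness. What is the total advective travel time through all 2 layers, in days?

10.2

With flow normal to the layers, continuity requires the same specific discharge q through every layer.
Σ(b_i/K_i) = 2.59/0.194 + 1.46/106 = 13.36 d.
q = Δh / Σ(b_i/K_i) = 0.691 / 13.36 = 0.05170 m/day.
In each layer the seepage velocity is v_i = q/n_i, so the layer transit time is t_i = b_i·n_i / q:
  layer 1 (silty sand): t_1 = 2.59 × 0.17 / 0.05170 = 8.516 d
  layer 2 (karst limestone): t_2 = 1.46 × 0.06 / 0.05170 = 1.694 d
Total t = Σ t_i = 10.21 days.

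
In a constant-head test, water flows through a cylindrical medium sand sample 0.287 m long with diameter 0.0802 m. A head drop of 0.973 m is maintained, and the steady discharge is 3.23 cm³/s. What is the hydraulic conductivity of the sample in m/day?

Cross-sectional area A = π·(d/2)² = π × (0.0802/2)² = 0.005052 m².
Convert discharge: 3.23 cm³/s = 3.230e-06 m³/s.
Darcy's law rearranged: K = Q·L / (A·Δh) = 3.230e-06 × 0.287 / (0.005052 × 0.973) = 0.0001886 m/s = 16.29 m/day.

16.3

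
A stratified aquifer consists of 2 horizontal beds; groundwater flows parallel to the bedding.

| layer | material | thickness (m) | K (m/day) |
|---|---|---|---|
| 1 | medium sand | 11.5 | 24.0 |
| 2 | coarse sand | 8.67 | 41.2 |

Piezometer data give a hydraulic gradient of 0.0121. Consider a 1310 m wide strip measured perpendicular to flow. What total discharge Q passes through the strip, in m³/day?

Flow is parallel to layering, so each bed carries its own Darcy discharge and the transmissivities add.
Σ(K_i·b_i) = 24.0×11.5 + 41.2×8.67 = 633.2 m²/day.
Hydraulic gradient i = 0.0121.
Q = Σ(K_i·b_i) · W · i = 633.2 × 1310 × 0.01210 = 10037 m³/day.

10000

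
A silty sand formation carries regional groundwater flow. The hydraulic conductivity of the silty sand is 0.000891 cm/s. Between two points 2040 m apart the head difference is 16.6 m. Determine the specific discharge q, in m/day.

0.00626

Convert K: 0.000891 cm/s × 864 = 0.7698 m/day.
Hydraulic gradient i = Δh / L = 16.6 / 2040 = 0.008137.
Specific discharge q = K · i = 0.7698 × 0.008137 = 0.006264 m/day.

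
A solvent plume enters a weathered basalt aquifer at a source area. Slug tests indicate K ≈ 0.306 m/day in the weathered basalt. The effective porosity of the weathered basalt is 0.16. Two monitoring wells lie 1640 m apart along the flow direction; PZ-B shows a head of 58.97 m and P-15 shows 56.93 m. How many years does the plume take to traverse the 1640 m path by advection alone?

1890

Hydraulic gradient i = (58.97 − 56.93) / 1640 = 2.04 / 1640 = 0.001244.
Darcy flux q = K · i = 0.3060 × 0.001244 = 0.0003806 m/day.
Seepage velocity v = q / n_e = 0.0003806 / 0.16 = 0.002379 m/day.
Travel time t = L / v = 1640 / 0.002379 = 6.894e+05 days = 1887 years.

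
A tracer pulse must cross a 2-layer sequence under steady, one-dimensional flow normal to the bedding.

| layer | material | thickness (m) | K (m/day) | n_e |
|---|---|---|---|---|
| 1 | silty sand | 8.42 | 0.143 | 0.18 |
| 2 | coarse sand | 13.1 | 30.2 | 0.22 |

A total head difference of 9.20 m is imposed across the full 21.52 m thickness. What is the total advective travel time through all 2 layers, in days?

With flow normal to the layers, continuity requires the same specific discharge q through every layer.
Σ(b_i/K_i) = 8.42/0.143 + 13.1/30.2 = 59.31 d.
q = Δh / Σ(b_i/K_i) = 9.20 / 59.31 = 0.1551 m/day.
In each layer the seepage velocity is v_i = q/n_i, so the layer transit time is t_i = b_i·n_i / q:
  layer 1 (silty sand): t_1 = 8.42 × 0.18 / 0.1551 = 9.771 d
  layer 2 (coarse sand): t_2 = 13.1 × 0.22 / 0.1551 = 18.58 d
Total t = Σ t_i = 28.35 days.

28.4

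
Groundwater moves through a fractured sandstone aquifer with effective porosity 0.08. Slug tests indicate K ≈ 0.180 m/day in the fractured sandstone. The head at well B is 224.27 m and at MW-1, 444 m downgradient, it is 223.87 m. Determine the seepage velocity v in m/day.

Hydraulic gradient i = (224.27 − 223.87) / 444 = 0.4 / 444 = 0.0009009.
Darcy flux q = K · i = 0.1800 × 0.0009009 = 0.0001622 m/day.
Seepage velocity v = q / n_e = 0.0001622 / 0.08 = 0.002027 m/day.

0.00203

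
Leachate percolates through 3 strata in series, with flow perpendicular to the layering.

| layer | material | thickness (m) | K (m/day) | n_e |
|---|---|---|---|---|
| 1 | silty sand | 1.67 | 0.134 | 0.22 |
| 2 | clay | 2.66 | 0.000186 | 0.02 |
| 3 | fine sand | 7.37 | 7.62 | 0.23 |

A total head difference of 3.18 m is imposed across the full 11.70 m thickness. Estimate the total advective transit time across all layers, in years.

With flow normal to the layers, continuity requires the same specific discharge q through every layer.
Σ(b_i/K_i) = 1.67/0.134 + 2.66/0.000186 + 7.37/7.62 = 14315 d.
q = Δh / Σ(b_i/K_i) = 3.18 / 14315 = 0.0002222 m/day.
In each layer the seepage velocity is v_i = q/n_i, so the layer transit time is t_i = b_i·n_i / q:
  layer 1 (silty sand): t_1 = 1.67 × 0.22 / 0.0002222 = 1654 d
  layer 2 (clay): t_2 = 2.66 × 0.02 / 0.0002222 = 239.5 d
  layer 3 (fine sand): t_3 = 7.37 × 0.23 / 0.0002222 = 7630 d
Total t = Σ t_i = 9524 days = 26.07 years.

26.1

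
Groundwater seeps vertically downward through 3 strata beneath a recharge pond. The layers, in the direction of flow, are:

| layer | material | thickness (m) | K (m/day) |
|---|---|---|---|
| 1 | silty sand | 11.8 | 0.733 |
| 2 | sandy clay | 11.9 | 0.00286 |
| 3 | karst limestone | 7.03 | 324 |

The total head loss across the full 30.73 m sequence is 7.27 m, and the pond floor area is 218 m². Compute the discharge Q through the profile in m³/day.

Flow is perpendicular to layering, so the layers act in series and the equivalent K is the thickness-weighted harmonic mean.
Total thickness L = 11.8 + 11.9 + 7.03 = 30.73 m.
Σ(b_i/K_i) = 11.8/0.733 + 11.9/0.00286 + 7.03/324 = 4177 d.
K_eq = L / Σ(b_i/K_i) = 30.73 / 4177 = 0.007357 m/day.
Q = K_eq · A · (Δh/L) = 0.007357 × 218 × (7.27/30.73) = 0.3794 m³/day.

0.379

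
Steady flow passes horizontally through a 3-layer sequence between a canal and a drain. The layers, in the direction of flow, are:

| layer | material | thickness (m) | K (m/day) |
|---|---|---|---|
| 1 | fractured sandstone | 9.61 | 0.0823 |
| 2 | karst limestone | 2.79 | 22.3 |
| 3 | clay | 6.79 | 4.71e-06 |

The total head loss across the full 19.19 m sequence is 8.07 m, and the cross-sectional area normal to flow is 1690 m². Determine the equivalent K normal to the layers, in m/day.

1.33e-05

Flow is perpendicular to layering, so the layers act in series and the equivalent K is the thickness-weighted harmonic mean.
Total thickness L = 9.61 + 2.79 + 6.79 = 19.19 m.
Σ(b_i/K_i) = 9.61/0.0823 + 2.79/22.3 + 6.79/4.71e-06 = 1.442e+06 d.
K_eq = L / Σ(b_i/K_i) = 19.19 / 1.442e+06 = 1.331e-05 m/day.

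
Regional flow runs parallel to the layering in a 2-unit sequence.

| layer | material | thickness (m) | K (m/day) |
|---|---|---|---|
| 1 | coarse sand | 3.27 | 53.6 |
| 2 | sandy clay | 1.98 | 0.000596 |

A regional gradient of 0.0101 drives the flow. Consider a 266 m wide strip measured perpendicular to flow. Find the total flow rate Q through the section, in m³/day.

Flow is parallel to layering, so each bed carries its own Darcy discharge and the transmissivities add.
Σ(K_i·b_i) = 53.6×3.27 + 0.000596×1.98 = 175.3 m²/day.
Hydraulic gradient i = 0.0101.
Q = Σ(K_i·b_i) · W · i = 175.3 × 266 × 0.01010 = 470.9 m³/day.

471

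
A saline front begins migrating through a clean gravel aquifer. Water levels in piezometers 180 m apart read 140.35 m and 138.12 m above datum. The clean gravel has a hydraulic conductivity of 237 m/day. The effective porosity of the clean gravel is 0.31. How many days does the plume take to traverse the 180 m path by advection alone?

19.0

Hydraulic gradient i = (140.35 − 138.12) / 180 = 2.23 / 180 = 0.01239.
Darcy flux q = K · i = 237.0 × 0.01239 = 2.936 m/day.
Seepage velocity v = q / n_e = 2.936 / 0.31 = 9.472 m/day.
Travel time t = L / v = 180 / 9.472 = 19.00 days.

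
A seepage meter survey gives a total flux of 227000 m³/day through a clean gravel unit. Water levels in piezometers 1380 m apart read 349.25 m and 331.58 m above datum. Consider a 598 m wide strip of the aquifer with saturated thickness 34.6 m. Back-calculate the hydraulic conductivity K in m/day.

Cross-sectional area A = 598 × 34.6 = 20691 m².
Hydraulic gradient i = (349.25 − 331.58) / 1380 = 17.67 / 1380 = 0.01280.
From Q = K·A·i, K = Q / (A·i) = 227000 / (20691 × 0.01280) = 856.8 m/day.

857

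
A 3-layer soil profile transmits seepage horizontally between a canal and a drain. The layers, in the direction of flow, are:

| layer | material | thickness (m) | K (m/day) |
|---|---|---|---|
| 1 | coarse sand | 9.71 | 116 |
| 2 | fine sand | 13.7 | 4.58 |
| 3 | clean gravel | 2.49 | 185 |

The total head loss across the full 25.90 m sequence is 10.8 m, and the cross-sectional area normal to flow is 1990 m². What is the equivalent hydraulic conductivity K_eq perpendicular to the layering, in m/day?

Flow is perpendicular to layering, so the layers act in series and the equivalent K is the thickness-weighted harmonic mean.
Total thickness L = 9.71 + 13.7 + 2.49 = 25.90 m.
Σ(b_i/K_i) = 9.71/116 + 13.7/4.58 + 2.49/185 = 3.088 d.
K_eq = L / Σ(b_i/K_i) = 25.90 / 3.088 = 8.386 m/day.

8.39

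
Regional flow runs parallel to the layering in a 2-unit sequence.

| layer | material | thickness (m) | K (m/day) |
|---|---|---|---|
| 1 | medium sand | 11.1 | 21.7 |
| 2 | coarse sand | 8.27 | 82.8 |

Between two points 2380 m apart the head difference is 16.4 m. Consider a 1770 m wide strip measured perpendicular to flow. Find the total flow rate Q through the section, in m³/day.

11300

Flow is parallel to layering, so each bed carries its own Darcy discharge and the transmissivities add.
Σ(K_i·b_i) = 21.7×11.1 + 82.8×8.27 = 925.6 m²/day.
Hydraulic gradient i = Δh / L = 16.4 / 2380 = 0.006891.
Q = Σ(K_i·b_i) · W · i = 925.6 × 1770 × 0.006891 = 11290 m³/day.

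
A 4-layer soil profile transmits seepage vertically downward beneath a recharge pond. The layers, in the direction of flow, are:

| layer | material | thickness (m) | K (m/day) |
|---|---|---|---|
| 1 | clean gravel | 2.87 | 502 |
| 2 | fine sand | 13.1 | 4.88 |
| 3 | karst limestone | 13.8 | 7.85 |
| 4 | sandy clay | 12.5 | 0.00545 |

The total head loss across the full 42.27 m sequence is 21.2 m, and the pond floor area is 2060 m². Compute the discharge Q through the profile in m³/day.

19.0

Flow is perpendicular to layering, so the layers act in series and the equivalent K is the thickness-weighted harmonic mean.
Total thickness L = 2.87 + 13.1 + 13.8 + 12.5 = 42.27 m.
Σ(b_i/K_i) = 2.87/502 + 13.1/4.88 + 13.8/7.85 + 12.5/0.00545 = 2298 d.
K_eq = L / Σ(b_i/K_i) = 42.27 / 2298 = 0.01839 m/day.
Q = K_eq · A · (Δh/L) = 0.01839 × 2060 × (21.2/42.27) = 19.00 m³/day.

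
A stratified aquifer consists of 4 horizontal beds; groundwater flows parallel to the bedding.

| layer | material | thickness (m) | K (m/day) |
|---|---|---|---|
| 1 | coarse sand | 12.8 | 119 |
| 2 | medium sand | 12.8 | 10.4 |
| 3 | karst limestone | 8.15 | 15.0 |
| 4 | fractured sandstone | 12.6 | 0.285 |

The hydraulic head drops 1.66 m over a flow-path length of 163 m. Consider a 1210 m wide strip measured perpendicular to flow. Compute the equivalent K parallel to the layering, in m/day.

38.5

Flow is parallel to layering, so each bed carries its own Darcy discharge and the transmissivities add.
Σ(K_i·b_i) = 119×12.8 + 10.4×12.8 + 15.0×8.15 + 0.285×12.6 = 1782 m²/day.
Total thickness b = 46.35 m, so K_eq = Σ(K_i·b_i)/b = 38.45 m/day.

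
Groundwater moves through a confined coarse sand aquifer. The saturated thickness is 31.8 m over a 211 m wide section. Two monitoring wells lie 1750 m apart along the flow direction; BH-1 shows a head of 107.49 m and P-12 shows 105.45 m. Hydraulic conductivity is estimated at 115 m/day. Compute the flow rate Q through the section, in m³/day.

899

Cross-sectional area A = 211 × 31.8 = 6710 m².
Hydraulic gradient i = (107.49 − 105.45) / 1750 = 2.04 / 1750 = 0.001166.
Darcy's law: Q = K · A · i = 115.0 × 6710 × 0.001166 = 899.5 m³/day.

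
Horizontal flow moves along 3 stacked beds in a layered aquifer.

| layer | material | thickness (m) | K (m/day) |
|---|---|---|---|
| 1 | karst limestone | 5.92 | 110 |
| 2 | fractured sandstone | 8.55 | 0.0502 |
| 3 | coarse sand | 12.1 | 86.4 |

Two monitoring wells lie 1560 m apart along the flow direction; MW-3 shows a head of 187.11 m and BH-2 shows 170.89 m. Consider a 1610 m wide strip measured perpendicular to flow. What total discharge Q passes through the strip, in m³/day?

28400

Flow is parallel to layering, so each bed carries its own Darcy discharge and the transmissivities add.
Σ(K_i·b_i) = 110×5.92 + 0.0502×8.55 + 86.4×12.1 = 1697 m²/day.
Hydraulic gradient i = (187.11 − 170.89) / 1560 = 16.22 / 1560 = 0.01040.
Q = Σ(K_i·b_i) · W · i = 1697 × 1610 × 0.01040 = 28409 m³/day.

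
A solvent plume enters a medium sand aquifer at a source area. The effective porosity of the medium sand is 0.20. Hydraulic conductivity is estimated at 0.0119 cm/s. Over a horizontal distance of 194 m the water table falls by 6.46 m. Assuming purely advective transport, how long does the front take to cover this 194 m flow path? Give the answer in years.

0.310

Convert K: 0.0119 cm/s × 864 = 10.28 m/day.
Hydraulic gradient i = Δh / L = 6.46 / 194 = 0.03330.
Darcy flux q = K · i = 10.28 × 0.03330 = 0.3424 m/day.
Seepage velocity v = q / n_e = 0.3424 / 0.20 = 1.712 m/day.
Travel time t = L / v = 194 / 1.712 = 113.3 days = 0.3103 years.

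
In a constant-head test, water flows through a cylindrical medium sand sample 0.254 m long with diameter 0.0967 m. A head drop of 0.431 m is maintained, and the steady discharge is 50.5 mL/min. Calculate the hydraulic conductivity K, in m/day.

5.84

Cross-sectional area A = π·(d/2)² = π × (0.0967/2)² = 0.007344 m².
Convert discharge: 50.5 mL/min = 8.417e-07 m³/s.
Darcy's law rearranged: K = Q·L / (A·Δh) = 8.417e-07 × 0.254 / (0.007344 × 0.431) = 6.754e-05 m/s = 5.835 m/day.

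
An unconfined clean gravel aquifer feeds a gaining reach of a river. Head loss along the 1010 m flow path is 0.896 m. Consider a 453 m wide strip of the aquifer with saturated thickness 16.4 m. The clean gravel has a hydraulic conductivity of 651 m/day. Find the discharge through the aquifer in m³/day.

4290

Cross-sectional area A = 453 × 16.4 = 7429 m².
Hydraulic gradient i = Δh / L = 0.896 / 1010 = 0.0008871.
Darcy's law: Q = K · A · i = 651.0 × 7429 × 0.0008871 = 4291 m³/day.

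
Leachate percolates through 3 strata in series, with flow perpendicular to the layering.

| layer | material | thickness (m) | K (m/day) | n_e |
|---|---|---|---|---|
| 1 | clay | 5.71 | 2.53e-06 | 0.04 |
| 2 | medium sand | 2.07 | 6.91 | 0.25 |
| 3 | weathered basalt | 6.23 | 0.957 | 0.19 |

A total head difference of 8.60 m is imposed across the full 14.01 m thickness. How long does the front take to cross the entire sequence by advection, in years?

With flow normal to the layers, continuity requires the same specific discharge q through every layer.
Σ(b_i/K_i) = 5.71/2.53e-06 + 2.07/6.91 + 6.23/0.957 = 2.257e+06 d.
q = Δh / Σ(b_i/K_i) = 8.60 / 2.257e+06 = 3.810e-06 m/day.
In each layer the seepage velocity is v_i = q/n_i, so the layer transit time is t_i = b_i·n_i / q:
  layer 1 (clay): t_1 = 5.71 × 0.04 / 3.810e-06 = 59940 d
  layer 2 (medium sand): t_2 = 2.07 × 0.25 / 3.810e-06 = 1.358e+05 d
  layer 3 (weathered basalt): t_3 = 6.23 × 0.19 / 3.810e-06 = 3.106e+05 d
Total t = Σ t_i = 5.064e+05 days = 1386 years.

1390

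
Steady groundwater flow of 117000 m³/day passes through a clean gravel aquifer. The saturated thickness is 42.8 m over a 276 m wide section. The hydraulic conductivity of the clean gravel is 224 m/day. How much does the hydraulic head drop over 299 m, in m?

Cross-sectional area A = 276 × 42.8 = 11813 m².
From Q = K·A·i, i = Q / (K·A) = 117000 / (224.0 × 11813) = 0.04422.
Head loss Δh = i · L = 0.04422 × 299 = 13.22 m.

13.2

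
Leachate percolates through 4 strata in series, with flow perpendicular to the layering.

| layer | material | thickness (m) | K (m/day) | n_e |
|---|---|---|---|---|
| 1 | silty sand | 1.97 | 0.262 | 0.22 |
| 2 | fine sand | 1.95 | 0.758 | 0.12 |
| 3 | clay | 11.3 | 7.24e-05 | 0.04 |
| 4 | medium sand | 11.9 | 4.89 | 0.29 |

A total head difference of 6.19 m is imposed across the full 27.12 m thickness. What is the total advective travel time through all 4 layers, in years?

316

With flow normal to the layers, continuity requires the same specific discharge q through every layer.
Σ(b_i/K_i) = 1.97/0.262 + 1.95/0.758 + 11.3/7.24e-05 + 11.9/4.89 = 1.561e+05 d.
q = Δh / Σ(b_i/K_i) = 6.19 / 1.561e+05 = 3.966e-05 m/day.
In each layer the seepage velocity is v_i = q/n_i, so the layer transit time is t_i = b_i·n_i / q:
  layer 1 (silty sand): t_1 = 1.97 × 0.22 / 3.966e-05 = 10929 d
  layer 2 (fine sand): t_2 = 1.95 × 0.12 / 3.966e-05 = 5901 d
  layer 3 (clay): t_3 = 11.3 × 0.04 / 3.966e-05 = 11398 d
  layer 4 (medium sand): t_4 = 11.9 × 0.29 / 3.966e-05 = 87022 d
Total t = Σ t_i = 1.152e+05 days = 315.5 years.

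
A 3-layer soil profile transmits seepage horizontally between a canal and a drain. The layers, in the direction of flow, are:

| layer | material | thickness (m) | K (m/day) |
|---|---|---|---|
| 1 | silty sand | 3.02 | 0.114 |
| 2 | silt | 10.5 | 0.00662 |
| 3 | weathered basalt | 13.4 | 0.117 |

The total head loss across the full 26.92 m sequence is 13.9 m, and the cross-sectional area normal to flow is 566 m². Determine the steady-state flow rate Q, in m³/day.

4.56

Flow is perpendicular to layering, so the layers act in series and the equivalent K is the thickness-weighted harmonic mean.
Total thickness L = 3.02 + 10.5 + 13.4 = 26.92 m.
Σ(b_i/K_i) = 3.02/0.114 + 10.5/0.00662 + 13.4/0.117 = 1727 d.
K_eq = L / Σ(b_i/K_i) = 26.92 / 1727 = 0.01559 m/day.
Q = K_eq · A · (Δh/L) = 0.01559 × 566 × (13.9/26.92) = 4.555 m³/day.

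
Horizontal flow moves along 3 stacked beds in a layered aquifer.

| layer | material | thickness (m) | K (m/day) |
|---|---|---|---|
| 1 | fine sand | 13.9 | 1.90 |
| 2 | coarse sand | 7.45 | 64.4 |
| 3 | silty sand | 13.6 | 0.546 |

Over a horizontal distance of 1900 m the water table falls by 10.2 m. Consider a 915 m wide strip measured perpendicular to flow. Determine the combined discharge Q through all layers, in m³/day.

Flow is parallel to layering, so each bed carries its own Darcy discharge and the transmissivities add.
Σ(K_i·b_i) = 1.90×13.9 + 64.4×7.45 + 0.546×13.6 = 513.6 m²/day.
Hydraulic gradient i = Δh / L = 10.2 / 1900 = 0.005368.
Q = Σ(K_i·b_i) · W · i = 513.6 × 915 × 0.005368 = 2523 m³/day.

2520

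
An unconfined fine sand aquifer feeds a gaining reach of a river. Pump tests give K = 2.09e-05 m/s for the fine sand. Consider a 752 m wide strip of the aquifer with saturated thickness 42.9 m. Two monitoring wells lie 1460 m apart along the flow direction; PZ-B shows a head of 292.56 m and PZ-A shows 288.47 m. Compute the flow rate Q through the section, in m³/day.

Convert K: 2.09e-05 m/s × 86400 = 1.806 m/day.
Cross-sectional area A = 752 × 42.9 = 32261 m².
Hydraulic gradient i = (292.56 − 288.47) / 1460 = 4.09 / 1460 = 0.002801.
Darcy's law: Q = K · A · i = 1.806 × 32261 × 0.002801 = 163.2 m³/day.

163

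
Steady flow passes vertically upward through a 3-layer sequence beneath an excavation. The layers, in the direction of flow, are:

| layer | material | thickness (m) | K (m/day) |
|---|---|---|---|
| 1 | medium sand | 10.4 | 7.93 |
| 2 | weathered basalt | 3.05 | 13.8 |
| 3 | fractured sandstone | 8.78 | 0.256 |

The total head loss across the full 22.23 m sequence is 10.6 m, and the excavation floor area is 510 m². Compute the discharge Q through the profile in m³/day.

151

Flow is perpendicular to layering, so the layers act in series and the equivalent K is the thickness-weighted harmonic mean.
Total thickness L = 10.4 + 3.05 + 8.78 = 22.23 m.
Σ(b_i/K_i) = 10.4/7.93 + 3.05/13.8 + 8.78/0.256 = 35.83 d.
K_eq = L / Σ(b_i/K_i) = 22.23 / 35.83 = 0.6204 m/day.
Q = K_eq · A · (Δh/L) = 0.6204 × 510 × (10.6/22.23) = 150.9 m³/day.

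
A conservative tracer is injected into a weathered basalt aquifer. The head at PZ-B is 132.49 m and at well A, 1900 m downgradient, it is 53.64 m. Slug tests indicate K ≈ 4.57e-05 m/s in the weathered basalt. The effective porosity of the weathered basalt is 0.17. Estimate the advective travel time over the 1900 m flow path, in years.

Convert K: 4.57e-05 m/s × 86400 = 3.948 m/day.
Hydraulic gradient i = (132.49 − 53.64) / 1900 = 78.85 / 1900 = 0.04150.
Darcy flux q = K · i = 3.948 × 0.04150 = 0.1639 m/day.
Seepage velocity v = q / n_e = 0.1639 / 0.17 = 0.9639 m/day.
Travel time t = L / v = 1900 / 0.9639 = 1971 days = 5.397 years.

5.40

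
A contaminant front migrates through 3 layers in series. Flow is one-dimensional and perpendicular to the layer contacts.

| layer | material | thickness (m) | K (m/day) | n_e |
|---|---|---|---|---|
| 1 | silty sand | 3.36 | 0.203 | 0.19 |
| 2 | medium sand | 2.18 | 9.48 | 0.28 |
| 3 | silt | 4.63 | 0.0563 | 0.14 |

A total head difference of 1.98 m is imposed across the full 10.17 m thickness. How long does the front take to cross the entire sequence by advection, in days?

94.9

With flow normal to the layers, continuity requires the same specific discharge q through every layer.
Σ(b_i/K_i) = 3.36/0.203 + 2.18/9.48 + 4.63/0.0563 = 99.02 d.
q = Δh / Σ(b_i/K_i) = 1.98 / 99.02 = 0.02000 m/day.
In each layer the seepage velocity is v_i = q/n_i, so the layer transit time is t_i = b_i·n_i / q:
  layer 1 (silty sand): t_1 = 3.36 × 0.19 / 0.02000 = 31.93 d
  layer 2 (medium sand): t_2 = 2.18 × 0.28 / 0.02000 = 30.53 d
  layer 3 (silt): t_3 = 4.63 × 0.14 / 0.02000 = 32.42 d
Total t = Σ t_i = 94.87 days.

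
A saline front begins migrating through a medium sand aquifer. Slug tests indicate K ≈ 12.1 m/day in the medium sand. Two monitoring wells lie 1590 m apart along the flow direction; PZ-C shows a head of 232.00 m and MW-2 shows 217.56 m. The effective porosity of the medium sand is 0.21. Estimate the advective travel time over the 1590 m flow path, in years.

Hydraulic gradient i = (232.00 − 217.56) / 1590 = 14.44 / 1590 = 0.009082.
Darcy flux q = K · i = 12.10 × 0.009082 = 0.1099 m/day.
Seepage velocity v = q / n_e = 0.1099 / 0.21 = 0.5233 m/day.
Travel time t = L / v = 1590 / 0.5233 = 3039 days = 8.319 years.

8.32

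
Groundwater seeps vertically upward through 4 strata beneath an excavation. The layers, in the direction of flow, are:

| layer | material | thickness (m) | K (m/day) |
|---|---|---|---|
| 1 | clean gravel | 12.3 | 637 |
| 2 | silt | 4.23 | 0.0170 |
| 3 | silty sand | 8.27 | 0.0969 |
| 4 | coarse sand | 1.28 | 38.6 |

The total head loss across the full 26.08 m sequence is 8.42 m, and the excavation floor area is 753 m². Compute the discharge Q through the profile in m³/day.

Flow is perpendicular to layering, so the layers act in series and the equivalent K is the thickness-weighted harmonic mean.
Total thickness L = 12.3 + 4.23 + 8.27 + 1.28 = 26.08 m.
Σ(b_i/K_i) = 12.3/637 + 4.23/0.0170 + 8.27/0.0969 + 1.28/38.6 = 334.2 d.
K_eq = L / Σ(b_i/K_i) = 26.08 / 334.2 = 0.07803 m/day.
Q = K_eq · A · (Δh/L) = 0.07803 × 753 × (8.42/26.08) = 18.97 m³/day.

19.0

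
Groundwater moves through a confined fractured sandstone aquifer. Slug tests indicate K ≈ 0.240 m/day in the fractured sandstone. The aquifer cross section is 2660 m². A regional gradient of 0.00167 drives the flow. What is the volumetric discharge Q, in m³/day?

Hydraulic gradient i = 0.00167.
Darcy's law: Q = K · A · i = 0.2400 × 2660 × 0.001670 = 1.066 m³/day.

1.07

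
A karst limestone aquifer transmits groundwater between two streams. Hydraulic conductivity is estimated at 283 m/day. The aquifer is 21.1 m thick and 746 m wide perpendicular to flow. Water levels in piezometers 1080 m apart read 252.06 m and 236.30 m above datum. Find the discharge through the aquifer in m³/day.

65000

Cross-sectional area A = 746 × 21.1 = 15741 m².
Hydraulic gradient i = (252.06 − 236.30) / 1080 = 15.76 / 1080 = 0.01459.
Darcy's law: Q = K · A · i = 283.0 × 15741 × 0.01459 = 65004 m³/day.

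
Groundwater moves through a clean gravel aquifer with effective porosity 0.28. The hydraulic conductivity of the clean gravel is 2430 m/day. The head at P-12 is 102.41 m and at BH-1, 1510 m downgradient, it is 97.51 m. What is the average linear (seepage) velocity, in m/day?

28.2

Hydraulic gradient i = (102.41 − 97.51) / 1510 = 4.9 / 1510 = 0.003245.
Darcy flux q = K · i = 2430 × 0.003245 = 7.885 m/day.
Seepage velocity v = q / n_e = 7.885 / 0.28 = 28.16 m/day.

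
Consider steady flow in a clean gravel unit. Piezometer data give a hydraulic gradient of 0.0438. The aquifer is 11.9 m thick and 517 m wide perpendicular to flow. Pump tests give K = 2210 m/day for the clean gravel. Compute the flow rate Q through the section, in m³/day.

596000

Cross-sectional area A = 517 × 11.9 = 6152 m².
Hydraulic gradient i = 0.0438.
Darcy's law: Q = K · A · i = 2210 × 6152 × 0.04380 = 5.955e+05 m³/day.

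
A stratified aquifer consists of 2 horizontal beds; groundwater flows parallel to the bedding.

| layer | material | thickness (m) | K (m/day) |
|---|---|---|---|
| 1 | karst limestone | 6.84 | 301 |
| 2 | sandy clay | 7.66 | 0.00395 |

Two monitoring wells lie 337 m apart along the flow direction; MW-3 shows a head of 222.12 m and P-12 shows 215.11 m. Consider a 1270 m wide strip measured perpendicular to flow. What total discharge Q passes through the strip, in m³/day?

54400

Flow is parallel to layering, so each bed carries its own Darcy discharge and the transmissivities add.
Σ(K_i·b_i) = 301×6.84 + 0.00395×7.66 = 2059 m²/day.
Hydraulic gradient i = (222.12 − 215.11) / 337 = 7.01 / 337 = 0.02080.
Q = Σ(K_i·b_i) · W · i = 2059 × 1270 × 0.02080 = 54390 m³/day.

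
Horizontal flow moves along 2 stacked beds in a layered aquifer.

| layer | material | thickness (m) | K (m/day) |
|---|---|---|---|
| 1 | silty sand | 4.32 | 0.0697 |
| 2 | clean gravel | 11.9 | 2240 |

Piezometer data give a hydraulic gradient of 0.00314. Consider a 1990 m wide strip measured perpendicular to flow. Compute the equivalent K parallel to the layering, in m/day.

1640

Flow is parallel to layering, so each bed carries its own Darcy discharge and the transmissivities add.
Σ(K_i·b_i) = 0.0697×4.32 + 2240×11.9 = 26656 m²/day.
Total thickness b = 16.22 m, so K_eq = Σ(K_i·b_i)/b = 1643 m/day.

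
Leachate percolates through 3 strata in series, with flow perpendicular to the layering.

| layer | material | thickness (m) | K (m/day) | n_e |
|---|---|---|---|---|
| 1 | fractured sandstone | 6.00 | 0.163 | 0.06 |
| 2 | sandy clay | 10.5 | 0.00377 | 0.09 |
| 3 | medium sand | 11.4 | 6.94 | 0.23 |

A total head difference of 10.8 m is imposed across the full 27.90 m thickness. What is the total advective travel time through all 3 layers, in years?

With flow normal to the layers, continuity requires the same specific discharge q through every layer.
Σ(b_i/K_i) = 6.00/0.163 + 10.5/0.00377 + 11.4/6.94 = 2824 d.
q = Δh / Σ(b_i/K_i) = 10.8 / 2824 = 0.003825 m/day.
In each layer the seepage velocity is v_i = q/n_i, so the layer transit time is t_i = b_i·n_i / q:
  layer 1 (fractured sandstone): t_1 = 6.00 × 0.06 / 0.003825 = 94.12 d
  layer 2 (sandy clay): t_2 = 10.5 × 0.09 / 0.003825 = 247.1 d
  layer 3 (medium sand): t_3 = 11.4 × 0.23 / 0.003825 = 685.5 d
Total t = Σ t_i = 1027 days = 2.811 years.

2.81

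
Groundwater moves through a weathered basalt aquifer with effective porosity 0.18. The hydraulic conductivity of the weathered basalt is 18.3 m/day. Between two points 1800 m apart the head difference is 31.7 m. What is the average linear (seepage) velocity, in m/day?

Hydraulic gradient i = Δh / L = 31.7 / 1800 = 0.01761.
Darcy flux q = K · i = 18.30 × 0.01761 = 0.3223 m/day.
Seepage velocity v = q / n_e = 0.3223 / 0.18 = 1.790 m/day.

1.79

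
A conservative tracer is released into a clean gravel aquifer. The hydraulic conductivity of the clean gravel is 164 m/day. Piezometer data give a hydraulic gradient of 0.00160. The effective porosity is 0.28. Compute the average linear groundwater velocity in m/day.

0.937

Hydraulic gradient i = 0.00160.
Darcy flux q = K · i = 164.0 × 0.001600 = 0.2624 m/day.
Seepage velocity v = q / n_e = 0.2624 / 0.28 = 0.9371 m/day.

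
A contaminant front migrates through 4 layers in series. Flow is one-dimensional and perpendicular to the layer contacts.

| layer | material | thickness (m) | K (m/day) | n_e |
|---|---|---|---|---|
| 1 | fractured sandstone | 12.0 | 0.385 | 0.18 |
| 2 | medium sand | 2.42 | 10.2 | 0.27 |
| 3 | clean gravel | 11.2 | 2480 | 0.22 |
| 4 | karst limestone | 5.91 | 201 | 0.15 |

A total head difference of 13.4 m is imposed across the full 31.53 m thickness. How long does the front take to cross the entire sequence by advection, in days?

With flow normal to the layers, continuity requires the same specific discharge q through every layer.
Σ(b_i/K_i) = 12.0/0.385 + 2.42/10.2 + 11.2/2480 + 5.91/201 = 31.44 d.
q = Δh / Σ(b_i/K_i) = 13.4 / 31.44 = 0.4262 m/day.
In each layer the seepage velocity is v_i = q/n_i, so the layer transit time is t_i = b_i·n_i / q:
  layer 1 (fractured sandstone): t_1 = 12.0 × 0.18 / 0.4262 = 5.068 d
  layer 2 (medium sand): t_2 = 2.42 × 0.27 / 0.4262 = 1.533 d
  layer 3 (clean gravel): t_3 = 11.2 × 0.22 / 0.4262 = 5.781 d
  layer 4 (karst limestone): t_4 = 5.91 × 0.15 / 0.4262 = 2.080 d
Total t = Σ t_i = 14.46 days.

14.5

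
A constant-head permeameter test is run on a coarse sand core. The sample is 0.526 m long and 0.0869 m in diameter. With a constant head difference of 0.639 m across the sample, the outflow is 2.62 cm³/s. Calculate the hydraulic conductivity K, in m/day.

31.4

Cross-sectional area A = π·(d/2)² = π × (0.0869/2)² = 0.005931 m².
Convert discharge: 2.62 cm³/s = 2.620e-06 m³/s.
Darcy's law rearranged: K = Q·L / (A·Δh) = 2.620e-06 × 0.526 / (0.005931 × 0.639) = 0.0003636 m/s = 31.42 m/day.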